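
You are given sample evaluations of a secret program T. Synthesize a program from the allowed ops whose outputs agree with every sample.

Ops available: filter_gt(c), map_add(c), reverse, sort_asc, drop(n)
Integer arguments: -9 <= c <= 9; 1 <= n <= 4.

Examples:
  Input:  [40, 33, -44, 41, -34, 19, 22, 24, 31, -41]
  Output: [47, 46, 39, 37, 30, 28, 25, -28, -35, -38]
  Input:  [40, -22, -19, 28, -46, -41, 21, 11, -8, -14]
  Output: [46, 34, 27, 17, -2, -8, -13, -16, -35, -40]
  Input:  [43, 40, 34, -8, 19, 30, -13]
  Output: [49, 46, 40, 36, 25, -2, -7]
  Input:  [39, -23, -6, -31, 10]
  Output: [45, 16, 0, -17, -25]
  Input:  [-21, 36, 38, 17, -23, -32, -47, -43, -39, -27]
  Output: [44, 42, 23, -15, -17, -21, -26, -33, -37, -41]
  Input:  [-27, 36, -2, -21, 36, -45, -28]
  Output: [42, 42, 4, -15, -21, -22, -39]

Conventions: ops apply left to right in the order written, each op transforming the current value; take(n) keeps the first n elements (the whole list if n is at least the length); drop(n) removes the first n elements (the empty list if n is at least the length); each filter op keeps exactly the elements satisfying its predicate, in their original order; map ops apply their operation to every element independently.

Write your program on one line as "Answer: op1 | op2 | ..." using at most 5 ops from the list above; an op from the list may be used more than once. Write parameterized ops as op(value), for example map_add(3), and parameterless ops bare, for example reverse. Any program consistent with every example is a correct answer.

map_add(-2) | map_add(8) | sort_asc | reverse

Check, running the answer program on each example:
  [40, 33, -44, 41, -34, 19, 22, 24, 31, -41] -> [38, 31, -46, 39, -36, 17, 20, 22, 29, -43] -> [46, 39, -38, 47, -28, 25, 28, 30, 37, -35] -> [-38, -35, -28, 25, 28, 30, 37, 39, 46, 47] -> [47, 46, 39, 37, 30, 28, 25, -28, -35, -38]
  [40, -22, -19, 28, -46, -41, 21, 11, -8, -14] -> [38, -24, -21, 26, -48, -43, 19, 9, -10, -16] -> [46, -16, -13, 34, -40, -35, 27, 17, -2, -8] -> [-40, -35, -16, -13, -8, -2, 17, 27, 34, 46] -> [46, 34, 27, 17, -2, -8, -13, -16, -35, -40]
  [43, 40, 34, -8, 19, 30, -13] -> [41, 38, 32, -10, 17, 28, -15] -> [49, 46, 40, -2, 25, 36, -7] -> [-7, -2, 25, 36, 40, 46, 49] -> [49, 46, 40, 36, 25, -2, -7]
  [39, -23, -6, -31, 10] -> [37, -25, -8, -33, 8] -> [45, -17, 0, -25, 16] -> [-25, -17, 0, 16, 45] -> [45, 16, 0, -17, -25]
  [-21, 36, 38, 17, -23, -32, -47, -43, -39, -27] -> [-23, 34, 36, 15, -25, -34, -49, -45, -41, -29] -> [-15, 42, 44, 23, -17, -26, -41, -37, -33, -21] -> [-41, -37, -33, -26, -21, -17, -15, 23, 42, 44] -> [44, 42, 23, -15, -17, -21, -26, -33, -37, -41]
  [-27, 36, -2, -21, 36, -45, -28] -> [-29, 34, -4, -23, 34, -47, -30] -> [-21, 42, 4, -15, 42, -39, -22] -> [-39, -22, -21, -15, 4, 42, 42] -> [42, 42, 4, -15, -21, -22, -39]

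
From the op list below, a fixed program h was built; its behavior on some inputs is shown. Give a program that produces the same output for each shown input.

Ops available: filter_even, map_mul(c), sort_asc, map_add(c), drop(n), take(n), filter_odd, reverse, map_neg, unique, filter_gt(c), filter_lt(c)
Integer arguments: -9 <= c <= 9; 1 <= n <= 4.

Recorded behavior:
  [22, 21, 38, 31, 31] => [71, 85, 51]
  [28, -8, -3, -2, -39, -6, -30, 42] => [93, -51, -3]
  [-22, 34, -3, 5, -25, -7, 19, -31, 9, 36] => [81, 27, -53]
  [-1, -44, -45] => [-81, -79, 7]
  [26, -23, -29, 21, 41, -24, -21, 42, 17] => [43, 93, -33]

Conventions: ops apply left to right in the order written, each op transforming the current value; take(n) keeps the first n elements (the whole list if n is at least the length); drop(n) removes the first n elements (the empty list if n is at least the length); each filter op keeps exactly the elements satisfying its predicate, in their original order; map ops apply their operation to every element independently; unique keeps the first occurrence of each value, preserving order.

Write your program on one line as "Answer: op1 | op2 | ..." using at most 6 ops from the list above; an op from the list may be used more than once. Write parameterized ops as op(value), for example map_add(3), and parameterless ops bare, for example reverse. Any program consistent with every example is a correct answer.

map_mul(2) | unique | map_add(9) | reverse | take(3)

Check, running the answer program on each example:
  [22, 21, 38, 31, 31] -> [44, 42, 76, 62, 62] -> [44, 42, 76, 62] -> [53, 51, 85, 71] -> [71, 85, 51, 53] -> [71, 85, 51]
  [28, -8, -3, -2, -39, -6, -30, 42] -> [56, -16, -6, -4, -78, -12, -60, 84] -> [56, -16, -6, -4, -78, -12, -60, 84] -> [65, -7, 3, 5, -69, -3, -51, 93] -> [93, -51, -3, -69, 5, 3, -7, 65] -> [93, -51, -3]
  [-22, 34, -3, 5, -25, -7, 19, -31, 9, 36] -> [-44, 68, -6, 10, -50, -14, 38, -62, 18, 72] -> [-44, 68, -6, 10, -50, -14, 38, -62, 18, 72] -> [-35, 77, 3, 19, -41, -5, 47, -53, 27, 81] -> [81, 27, -53, 47, -5, -41, 19, 3, 77, -35] -> [81, 27, -53]
  [-1, -44, -45] -> [-2, -88, -90] -> [-2, -88, -90] -> [7, -79, -81] -> [-81, -79, 7] -> [-81, -79, 7]
  [26, -23, -29, 21, 41, -24, -21, 42, 17] -> [52, -46, -58, 42, 82, -48, -42, 84, 34] -> [52, -46, -58, 42, 82, -48, -42, 84, 34] -> [61, -37, -49, 51, 91, -39, -33, 93, 43] -> [43, 93, -33, -39, 91, 51, -49, -37, 61] -> [43, 93, -33]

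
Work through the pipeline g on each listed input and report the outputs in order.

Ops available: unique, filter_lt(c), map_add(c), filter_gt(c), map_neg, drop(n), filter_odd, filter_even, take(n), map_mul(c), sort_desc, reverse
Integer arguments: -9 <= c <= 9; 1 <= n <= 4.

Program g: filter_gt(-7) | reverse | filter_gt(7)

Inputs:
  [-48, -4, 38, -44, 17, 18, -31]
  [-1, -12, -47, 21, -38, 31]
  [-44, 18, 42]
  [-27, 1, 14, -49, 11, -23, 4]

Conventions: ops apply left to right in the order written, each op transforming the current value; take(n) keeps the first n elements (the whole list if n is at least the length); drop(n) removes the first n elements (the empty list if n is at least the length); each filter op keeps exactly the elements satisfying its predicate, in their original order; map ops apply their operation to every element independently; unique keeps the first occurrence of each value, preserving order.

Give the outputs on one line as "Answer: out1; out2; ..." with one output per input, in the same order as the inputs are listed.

Execution, op by op:
  [-48, -4, 38, -44, 17, 18, -31] -> [-4, 38, 17, 18] -> [18, 17, 38, -4] -> [18, 17, 38]
  [-1, -12, -47, 21, -38, 31] -> [-1, 21, 31] -> [31, 21, -1] -> [31, 21]
  [-44, 18, 42] -> [18, 42] -> [42, 18] -> [42, 18]
  [-27, 1, 14, -49, 11, -23, 4] -> [1, 14, 11, 4] -> [4, 11, 14, 1] -> [11, 14]

[18, 17, 38]; [31, 21]; [42, 18]; [11, 14]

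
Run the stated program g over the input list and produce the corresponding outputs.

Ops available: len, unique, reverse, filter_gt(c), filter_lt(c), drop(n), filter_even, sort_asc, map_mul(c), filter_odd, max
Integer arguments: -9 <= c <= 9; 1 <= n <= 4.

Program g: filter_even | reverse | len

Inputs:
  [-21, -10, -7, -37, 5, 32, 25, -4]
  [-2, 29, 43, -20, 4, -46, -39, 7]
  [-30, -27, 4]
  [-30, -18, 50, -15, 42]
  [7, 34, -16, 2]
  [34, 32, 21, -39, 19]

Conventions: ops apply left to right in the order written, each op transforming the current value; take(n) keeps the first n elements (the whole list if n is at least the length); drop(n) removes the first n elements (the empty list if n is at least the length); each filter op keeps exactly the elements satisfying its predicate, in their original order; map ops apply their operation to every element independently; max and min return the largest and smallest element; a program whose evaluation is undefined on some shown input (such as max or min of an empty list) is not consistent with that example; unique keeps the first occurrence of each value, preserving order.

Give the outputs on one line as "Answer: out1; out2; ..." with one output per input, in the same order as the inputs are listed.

3; 4; 2; 4; 3; 2

Execution, op by op:
  [-21, -10, -7, -37, 5, 32, 25, -4] -> [-10, 32, -4] -> [-4, 32, -10] -> 3
  [-2, 29, 43, -20, 4, -46, -39, 7] -> [-2, -20, 4, -46] -> [-46, 4, -20, -2] -> 4
  [-30, -27, 4] -> [-30, 4] -> [4, -30] -> 2
  [-30, -18, 50, -15, 42] -> [-30, -18, 50, 42] -> [42, 50, -18, -30] -> 4
  [7, 34, -16, 2] -> [34, -16, 2] -> [2, -16, 34] -> 3
  [34, 32, 21, -39, 19] -> [34, 32] -> [32, 34] -> 2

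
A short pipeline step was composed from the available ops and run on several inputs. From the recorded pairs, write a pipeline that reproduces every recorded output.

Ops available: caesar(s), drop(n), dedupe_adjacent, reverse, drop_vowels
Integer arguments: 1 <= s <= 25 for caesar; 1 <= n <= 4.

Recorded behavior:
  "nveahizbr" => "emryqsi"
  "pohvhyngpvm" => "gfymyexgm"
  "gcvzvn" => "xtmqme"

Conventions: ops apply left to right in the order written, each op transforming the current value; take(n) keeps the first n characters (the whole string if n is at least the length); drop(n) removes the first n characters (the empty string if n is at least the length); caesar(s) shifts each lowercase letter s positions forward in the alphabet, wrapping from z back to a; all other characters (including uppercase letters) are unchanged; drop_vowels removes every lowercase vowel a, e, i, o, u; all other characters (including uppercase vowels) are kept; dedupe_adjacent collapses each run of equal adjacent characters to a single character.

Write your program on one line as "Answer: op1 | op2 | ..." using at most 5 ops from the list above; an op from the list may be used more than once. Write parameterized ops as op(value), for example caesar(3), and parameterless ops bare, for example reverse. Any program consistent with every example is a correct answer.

caesar(22) | drop_vowels | reverse | caesar(21) | reverse

Check, running the answer program on each example:
  "nveahizbr" -> "jrawdevxn" -> "jrwdvxn" -> "nxvdwrj" -> "isqyrme" -> "emryqsi"
  "pohvhyngpvm" -> "lkdrdujclri" -> "lkdrdjclr" -> "rlcjdrdkl" -> "mgxeymyfg" -> "gfymyexgm"
  "gcvzvn" -> "cyrvrj" -> "cyrvrj" -> "jrvryc" -> "emqmtx" -> "xtmqme"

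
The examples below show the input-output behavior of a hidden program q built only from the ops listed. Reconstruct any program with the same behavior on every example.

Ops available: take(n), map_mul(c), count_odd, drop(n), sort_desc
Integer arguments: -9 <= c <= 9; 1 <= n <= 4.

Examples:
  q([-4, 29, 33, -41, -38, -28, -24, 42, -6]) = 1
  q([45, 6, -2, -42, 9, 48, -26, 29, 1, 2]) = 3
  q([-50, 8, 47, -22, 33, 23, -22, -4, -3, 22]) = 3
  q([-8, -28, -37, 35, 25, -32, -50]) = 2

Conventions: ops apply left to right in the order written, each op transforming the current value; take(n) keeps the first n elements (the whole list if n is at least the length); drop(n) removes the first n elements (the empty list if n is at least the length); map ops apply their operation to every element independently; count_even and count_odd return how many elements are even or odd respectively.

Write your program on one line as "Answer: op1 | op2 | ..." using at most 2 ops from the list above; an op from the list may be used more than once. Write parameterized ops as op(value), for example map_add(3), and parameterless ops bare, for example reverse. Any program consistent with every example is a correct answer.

drop(3) | count_odd

Check, running the answer program on each example:
  [-4, 29, 33, -41, -38, -28, -24, 42, -6] -> [-41, -38, -28, -24, 42, -6] -> 1
  [45, 6, -2, -42, 9, 48, -26, 29, 1, 2] -> [-42, 9, 48, -26, 29, 1, 2] -> 3
  [-50, 8, 47, -22, 33, 23, -22, -4, -3, 22] -> [-22, 33, 23, -22, -4, -3, 22] -> 3
  [-8, -28, -37, 35, 25, -32, -50] -> [35, 25, -32, -50] -> 2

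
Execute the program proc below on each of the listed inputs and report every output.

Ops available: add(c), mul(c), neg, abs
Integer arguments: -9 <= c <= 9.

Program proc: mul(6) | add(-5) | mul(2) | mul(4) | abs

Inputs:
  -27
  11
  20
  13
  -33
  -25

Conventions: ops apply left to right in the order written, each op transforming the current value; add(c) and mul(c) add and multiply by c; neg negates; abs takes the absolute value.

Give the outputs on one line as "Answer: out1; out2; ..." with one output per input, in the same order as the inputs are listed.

Execution, op by op:
  -27 -> -162 -> -167 -> -334 -> -1336 -> 1336
  11 -> 66 -> 61 -> 122 -> 488 -> 488
  20 -> 120 -> 115 -> 230 -> 920 -> 920
  13 -> 78 -> 73 -> 146 -> 584 -> 584
  -33 -> -198 -> -203 -> -406 -> -1624 -> 1624
  -25 -> -150 -> -155 -> -310 -> -1240 -> 1240

1336; 488; 920; 584; 1624; 1240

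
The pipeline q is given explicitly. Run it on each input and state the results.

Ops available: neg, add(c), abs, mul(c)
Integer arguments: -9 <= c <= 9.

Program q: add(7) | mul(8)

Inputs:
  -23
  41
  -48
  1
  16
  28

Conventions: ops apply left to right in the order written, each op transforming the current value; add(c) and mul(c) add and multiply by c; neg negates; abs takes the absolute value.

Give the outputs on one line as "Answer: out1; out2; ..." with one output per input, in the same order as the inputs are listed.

Execution, op by op:
  -23 -> -16 -> -128
  41 -> 48 -> 384
  -48 -> -41 -> -328
  1 -> 8 -> 64
  16 -> 23 -> 184
  28 -> 35 -> 280

-128; 384; -328; 64; 184; 280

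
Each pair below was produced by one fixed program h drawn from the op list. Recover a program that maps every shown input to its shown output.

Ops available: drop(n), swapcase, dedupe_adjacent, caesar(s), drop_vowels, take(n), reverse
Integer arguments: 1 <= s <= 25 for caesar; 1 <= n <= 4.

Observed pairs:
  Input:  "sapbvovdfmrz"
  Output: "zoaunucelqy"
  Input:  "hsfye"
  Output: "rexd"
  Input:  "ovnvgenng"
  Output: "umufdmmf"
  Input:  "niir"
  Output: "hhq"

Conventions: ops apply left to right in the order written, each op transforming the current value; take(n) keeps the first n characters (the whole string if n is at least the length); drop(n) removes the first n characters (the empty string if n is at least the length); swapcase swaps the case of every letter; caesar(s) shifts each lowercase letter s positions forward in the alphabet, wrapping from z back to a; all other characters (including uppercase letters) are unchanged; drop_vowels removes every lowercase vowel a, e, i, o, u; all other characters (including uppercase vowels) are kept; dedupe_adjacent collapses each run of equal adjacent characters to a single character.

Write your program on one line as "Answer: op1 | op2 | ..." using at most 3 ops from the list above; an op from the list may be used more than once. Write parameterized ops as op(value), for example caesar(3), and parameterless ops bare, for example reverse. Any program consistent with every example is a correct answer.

caesar(19) | caesar(6) | drop(1)

Check, running the answer program on each example:
  "sapbvovdfmrz" -> "ltiuohowyfks" -> "rzoaunucelqy" -> "zoaunucelqy"
  "hsfye" -> "alyrx" -> "grexd" -> "rexd"
  "ovnvgenng" -> "hogozxggz" -> "numufdmmf" -> "umufdmmf"
  "niir" -> "gbbk" -> "mhhq" -> "hhq"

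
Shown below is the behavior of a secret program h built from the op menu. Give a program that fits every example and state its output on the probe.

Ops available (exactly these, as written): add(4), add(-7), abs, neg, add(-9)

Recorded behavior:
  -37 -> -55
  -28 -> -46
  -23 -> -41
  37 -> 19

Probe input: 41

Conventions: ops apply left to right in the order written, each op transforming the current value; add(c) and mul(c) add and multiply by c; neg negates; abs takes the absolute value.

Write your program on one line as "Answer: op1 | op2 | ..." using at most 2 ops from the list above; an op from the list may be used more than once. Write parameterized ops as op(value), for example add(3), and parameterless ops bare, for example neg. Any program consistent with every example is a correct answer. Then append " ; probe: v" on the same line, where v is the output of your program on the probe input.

add(-9) | add(-9) ; probe: 23

Check, running the answer program on each example:
  -37 -> -46 -> -55
  -28 -> -37 -> -46
  -23 -> -32 -> -41
  37 -> 28 -> 19
  probe: 41 -> 32 -> 23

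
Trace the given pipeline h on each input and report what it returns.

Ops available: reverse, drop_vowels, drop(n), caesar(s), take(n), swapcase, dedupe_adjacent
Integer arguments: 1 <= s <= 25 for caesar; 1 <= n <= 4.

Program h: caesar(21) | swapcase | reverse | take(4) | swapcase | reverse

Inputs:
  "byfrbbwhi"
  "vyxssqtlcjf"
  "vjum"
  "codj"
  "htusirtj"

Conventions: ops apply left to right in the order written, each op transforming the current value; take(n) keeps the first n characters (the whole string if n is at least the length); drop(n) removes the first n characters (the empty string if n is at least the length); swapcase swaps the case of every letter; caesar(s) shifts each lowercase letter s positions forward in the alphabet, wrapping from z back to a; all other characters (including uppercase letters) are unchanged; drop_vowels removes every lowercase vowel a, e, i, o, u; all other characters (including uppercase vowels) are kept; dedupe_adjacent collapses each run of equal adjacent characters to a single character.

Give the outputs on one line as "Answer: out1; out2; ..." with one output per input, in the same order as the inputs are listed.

"wrcd"; "gxea"; "qeph"; "xjye"; "dmoe"

Execution, op by op:
  "byfrbbwhi" -> "wtamwwrcd" -> "WTAMWWRCD" -> "DCRWWMATW" -> "DCRW" -> "dcrw" -> "wrcd"
  "vyxssqtlcjf" -> "qtsnnlogxea" -> "QTSNNLOGXEA" -> "AEXGOLNNSTQ" -> "AEXG" -> "aexg" -> "gxea"
  "vjum" -> "qeph" -> "QEPH" -> "HPEQ" -> "HPEQ" -> "hpeq" -> "qeph"
  "codj" -> "xjye" -> "XJYE" -> "EYJX" -> "EYJX" -> "eyjx" -> "xjye"
  "htusirtj" -> "copndmoe" -> "COPNDMOE" -> "EOMDNPOC" -> "EOMD" -> "eomd" -> "dmoe"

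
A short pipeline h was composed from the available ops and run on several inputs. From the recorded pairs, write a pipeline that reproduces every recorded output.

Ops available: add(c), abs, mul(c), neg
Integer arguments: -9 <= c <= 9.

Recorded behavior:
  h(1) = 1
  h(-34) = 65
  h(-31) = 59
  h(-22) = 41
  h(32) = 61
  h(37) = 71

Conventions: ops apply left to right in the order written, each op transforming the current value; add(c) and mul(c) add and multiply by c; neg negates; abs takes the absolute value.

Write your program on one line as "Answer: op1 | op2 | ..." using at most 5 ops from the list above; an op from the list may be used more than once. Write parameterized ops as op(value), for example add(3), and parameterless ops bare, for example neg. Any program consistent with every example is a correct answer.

abs | add(-2) | mul(-2) | add(-1) | abs

Check, running the answer program on each example:
  1 -> 1 -> -1 -> 2 -> 1 -> 1
  -34 -> 34 -> 32 -> -64 -> -65 -> 65
  -31 -> 31 -> 29 -> -58 -> -59 -> 59
  -22 -> 22 -> 20 -> -40 -> -41 -> 41
  32 -> 32 -> 30 -> -60 -> -61 -> 61
  37 -> 37 -> 35 -> -70 -> -71 -> 71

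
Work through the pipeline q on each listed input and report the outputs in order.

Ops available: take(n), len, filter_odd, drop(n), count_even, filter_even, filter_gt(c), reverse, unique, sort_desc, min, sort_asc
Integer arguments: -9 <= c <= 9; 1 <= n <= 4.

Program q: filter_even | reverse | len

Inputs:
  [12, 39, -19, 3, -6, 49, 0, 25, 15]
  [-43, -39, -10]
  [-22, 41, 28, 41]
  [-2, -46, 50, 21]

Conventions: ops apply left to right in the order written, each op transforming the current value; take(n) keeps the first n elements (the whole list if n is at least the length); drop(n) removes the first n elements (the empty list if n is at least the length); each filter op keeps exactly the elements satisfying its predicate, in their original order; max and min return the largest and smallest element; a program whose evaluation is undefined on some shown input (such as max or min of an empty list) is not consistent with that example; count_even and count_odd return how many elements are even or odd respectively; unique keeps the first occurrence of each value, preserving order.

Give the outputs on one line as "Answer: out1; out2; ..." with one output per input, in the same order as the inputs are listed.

3; 1; 2; 3

Execution, op by op:
  [12, 39, -19, 3, -6, 49, 0, 25, 15] -> [12, -6, 0] -> [0, -6, 12] -> 3
  [-43, -39, -10] -> [-10] -> [-10] -> 1
  [-22, 41, 28, 41] -> [-22, 28] -> [28, -22] -> 2
  [-2, -46, 50, 21] -> [-2, -46, 50] -> [50, -46, -2] -> 3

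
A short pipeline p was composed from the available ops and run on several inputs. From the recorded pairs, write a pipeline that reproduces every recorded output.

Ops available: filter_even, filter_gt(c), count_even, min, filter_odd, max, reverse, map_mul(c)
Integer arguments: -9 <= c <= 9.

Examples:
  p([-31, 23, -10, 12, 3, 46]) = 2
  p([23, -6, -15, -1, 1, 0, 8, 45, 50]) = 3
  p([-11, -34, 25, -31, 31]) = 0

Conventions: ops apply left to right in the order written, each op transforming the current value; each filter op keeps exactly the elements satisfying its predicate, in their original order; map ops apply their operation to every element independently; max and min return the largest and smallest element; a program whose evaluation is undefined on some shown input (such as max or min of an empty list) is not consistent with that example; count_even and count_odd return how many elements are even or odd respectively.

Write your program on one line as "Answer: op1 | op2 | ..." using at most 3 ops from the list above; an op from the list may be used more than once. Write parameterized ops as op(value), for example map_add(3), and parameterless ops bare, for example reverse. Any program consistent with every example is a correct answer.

filter_gt(-6) | count_even

Check, running the answer program on each example:
  [-31, 23, -10, 12, 3, 46] -> [23, 12, 3, 46] -> 2
  [23, -6, -15, -1, 1, 0, 8, 45, 50] -> [23, -1, 1, 0, 8, 45, 50] -> 3
  [-11, -34, 25, -31, 31] -> [25, 31] -> 0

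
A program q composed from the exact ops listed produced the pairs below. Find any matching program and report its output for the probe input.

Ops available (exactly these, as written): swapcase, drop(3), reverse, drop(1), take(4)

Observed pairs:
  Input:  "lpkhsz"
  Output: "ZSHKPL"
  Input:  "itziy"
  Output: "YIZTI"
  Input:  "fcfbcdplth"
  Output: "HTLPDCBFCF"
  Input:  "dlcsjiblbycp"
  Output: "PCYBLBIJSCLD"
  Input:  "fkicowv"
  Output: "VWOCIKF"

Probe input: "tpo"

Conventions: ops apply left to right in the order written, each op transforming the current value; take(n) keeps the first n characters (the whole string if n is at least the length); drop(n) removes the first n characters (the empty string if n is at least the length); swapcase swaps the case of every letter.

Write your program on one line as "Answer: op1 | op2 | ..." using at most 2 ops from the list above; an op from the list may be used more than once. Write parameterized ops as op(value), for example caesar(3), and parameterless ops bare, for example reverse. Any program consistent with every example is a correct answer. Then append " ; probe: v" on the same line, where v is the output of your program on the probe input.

swapcase | reverse ; probe: "OPT"

Check, running the answer program on each example:
  "lpkhsz" -> "LPKHSZ" -> "ZSHKPL"
  "itziy" -> "ITZIY" -> "YIZTI"
  "fcfbcdplth" -> "FCFBCDPLTH" -> "HTLPDCBFCF"
  "dlcsjiblbycp" -> "DLCSJIBLBYCP" -> "PCYBLBIJSCLD"
  "fkicowv" -> "FKICOWV" -> "VWOCIKF"
  probe: "tpo" -> "TPO" -> "OPT"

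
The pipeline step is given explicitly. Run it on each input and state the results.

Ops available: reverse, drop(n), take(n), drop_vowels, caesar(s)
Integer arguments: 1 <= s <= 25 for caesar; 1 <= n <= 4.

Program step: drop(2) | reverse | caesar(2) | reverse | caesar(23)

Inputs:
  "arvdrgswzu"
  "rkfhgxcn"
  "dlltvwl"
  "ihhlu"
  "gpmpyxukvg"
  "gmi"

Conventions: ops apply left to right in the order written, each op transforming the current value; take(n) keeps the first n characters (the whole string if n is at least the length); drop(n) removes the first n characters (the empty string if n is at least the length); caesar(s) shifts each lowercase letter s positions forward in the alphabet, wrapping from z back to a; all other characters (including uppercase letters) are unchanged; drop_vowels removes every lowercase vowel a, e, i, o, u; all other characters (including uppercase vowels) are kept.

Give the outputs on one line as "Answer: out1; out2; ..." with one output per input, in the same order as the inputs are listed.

"ucqfrvyt"; "egfwbm"; "ksuvk"; "gkt"; "loxwtjuf"; "h"

Execution, op by op:
  "arvdrgswzu" -> "vdrgswzu" -> "uzwsgrdv" -> "wbyuitfx" -> "xftiuybw" -> "ucqfrvyt"
  "rkfhgxcn" -> "fhgxcn" -> "ncxghf" -> "pezijh" -> "hjizep" -> "egfwbm"
  "dlltvwl" -> "ltvwl" -> "lwvtl" -> "nyxvn" -> "nvxyn" -> "ksuvk"
  "ihhlu" -> "hlu" -> "ulh" -> "wnj" -> "jnw" -> "gkt"
  "gpmpyxukvg" -> "mpyxukvg" -> "gvkuxypm" -> "ixmwzaro" -> "orazwmxi" -> "loxwtjuf"
  "gmi" -> "i" -> "i" -> "k" -> "k" -> "h"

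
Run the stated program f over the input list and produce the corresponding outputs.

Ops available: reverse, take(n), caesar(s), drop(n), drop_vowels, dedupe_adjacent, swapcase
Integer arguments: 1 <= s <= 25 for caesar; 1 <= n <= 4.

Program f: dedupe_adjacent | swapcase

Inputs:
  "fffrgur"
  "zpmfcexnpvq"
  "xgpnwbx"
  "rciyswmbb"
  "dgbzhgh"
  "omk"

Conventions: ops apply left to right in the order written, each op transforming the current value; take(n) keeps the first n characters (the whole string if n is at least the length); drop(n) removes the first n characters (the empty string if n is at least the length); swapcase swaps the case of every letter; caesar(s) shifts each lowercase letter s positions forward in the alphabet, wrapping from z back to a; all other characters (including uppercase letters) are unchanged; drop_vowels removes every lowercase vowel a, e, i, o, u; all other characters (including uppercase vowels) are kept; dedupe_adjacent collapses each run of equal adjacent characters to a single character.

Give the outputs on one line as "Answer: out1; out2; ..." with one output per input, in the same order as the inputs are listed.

"FRGUR"; "ZPMFCEXNPVQ"; "XGPNWBX"; "RCIYSWMB"; "DGBZHGH"; "OMK"

Execution, op by op:
  "fffrgur" -> "frgur" -> "FRGUR"
  "zpmfcexnpvq" -> "zpmfcexnpvq" -> "ZPMFCEXNPVQ"
  "xgpnwbx" -> "xgpnwbx" -> "XGPNWBX"
  "rciyswmbb" -> "rciyswmb" -> "RCIYSWMB"
  "dgbzhgh" -> "dgbzhgh" -> "DGBZHGH"
  "omk" -> "omk" -> "OMK"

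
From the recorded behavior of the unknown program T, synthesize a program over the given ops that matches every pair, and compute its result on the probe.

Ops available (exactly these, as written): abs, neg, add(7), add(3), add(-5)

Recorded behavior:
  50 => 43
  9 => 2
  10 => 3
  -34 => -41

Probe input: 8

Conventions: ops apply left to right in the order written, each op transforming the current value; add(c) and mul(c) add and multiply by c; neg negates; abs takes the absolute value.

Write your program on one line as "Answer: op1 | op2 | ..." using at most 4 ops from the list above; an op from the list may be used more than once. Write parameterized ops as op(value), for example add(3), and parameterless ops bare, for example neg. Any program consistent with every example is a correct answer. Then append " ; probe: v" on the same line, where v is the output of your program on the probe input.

neg | add(7) | neg ; probe: 1

Check, running the answer program on each example:
  50 -> -50 -> -43 -> 43
  9 -> -9 -> -2 -> 2
  10 -> -10 -> -3 -> 3
  -34 -> 34 -> 41 -> -41
  probe: 8 -> -8 -> -1 -> 1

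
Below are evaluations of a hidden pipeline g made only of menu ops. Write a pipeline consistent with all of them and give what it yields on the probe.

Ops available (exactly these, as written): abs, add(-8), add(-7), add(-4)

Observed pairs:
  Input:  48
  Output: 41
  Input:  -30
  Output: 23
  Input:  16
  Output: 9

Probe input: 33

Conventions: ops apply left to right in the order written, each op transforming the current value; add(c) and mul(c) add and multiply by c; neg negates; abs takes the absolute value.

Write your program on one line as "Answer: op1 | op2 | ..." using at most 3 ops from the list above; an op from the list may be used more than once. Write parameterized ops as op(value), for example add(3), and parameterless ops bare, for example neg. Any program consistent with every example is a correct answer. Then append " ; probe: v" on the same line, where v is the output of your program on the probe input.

abs | add(-7) ; probe: 26

Check, running the answer program on each example:
  48 -> 48 -> 41
  -30 -> 30 -> 23
  16 -> 16 -> 9
  probe: 33 -> 33 -> 26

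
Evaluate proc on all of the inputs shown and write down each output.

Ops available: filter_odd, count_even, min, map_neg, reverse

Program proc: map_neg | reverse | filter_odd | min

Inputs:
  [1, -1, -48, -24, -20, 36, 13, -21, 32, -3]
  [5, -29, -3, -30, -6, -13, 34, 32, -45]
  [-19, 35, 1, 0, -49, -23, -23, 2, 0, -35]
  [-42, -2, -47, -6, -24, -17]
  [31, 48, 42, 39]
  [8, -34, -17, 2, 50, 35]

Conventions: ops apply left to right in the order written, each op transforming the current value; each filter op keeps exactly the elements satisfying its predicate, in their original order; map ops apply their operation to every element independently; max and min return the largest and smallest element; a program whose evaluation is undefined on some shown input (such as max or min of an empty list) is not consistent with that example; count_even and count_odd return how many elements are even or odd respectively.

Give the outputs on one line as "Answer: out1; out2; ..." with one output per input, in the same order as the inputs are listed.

Execution, op by op:
  [1, -1, -48, -24, -20, 36, 13, -21, 32, -3] -> [-1, 1, 48, 24, 20, -36, -13, 21, -32, 3] -> [3, -32, 21, -13, -36, 20, 24, 48, 1, -1] -> [3, 21, -13, 1, -1] -> -13
  [5, -29, -3, -30, -6, -13, 34, 32, -45] -> [-5, 29, 3, 30, 6, 13, -34, -32, 45] -> [45, -32, -34, 13, 6, 30, 3, 29, -5] -> [45, 13, 3, 29, -5] -> -5
  [-19, 35, 1, 0, -49, -23, -23, 2, 0, -35] -> [19, -35, -1, 0, 49, 23, 23, -2, 0, 35] -> [35, 0, -2, 23, 23, 49, 0, -1, -35, 19] -> [35, 23, 23, 49, -1, -35, 19] -> -35
  [-42, -2, -47, -6, -24, -17] -> [42, 2, 47, 6, 24, 17] -> [17, 24, 6, 47, 2, 42] -> [17, 47] -> 17
  [31, 48, 42, 39] -> [-31, -48, -42, -39] -> [-39, -42, -48, -31] -> [-39, -31] -> -39
  [8, -34, -17, 2, 50, 35] -> [-8, 34, 17, -2, -50, -35] -> [-35, -50, -2, 17, 34, -8] -> [-35, 17] -> -35

-13; -5; -35; 17; -39; -35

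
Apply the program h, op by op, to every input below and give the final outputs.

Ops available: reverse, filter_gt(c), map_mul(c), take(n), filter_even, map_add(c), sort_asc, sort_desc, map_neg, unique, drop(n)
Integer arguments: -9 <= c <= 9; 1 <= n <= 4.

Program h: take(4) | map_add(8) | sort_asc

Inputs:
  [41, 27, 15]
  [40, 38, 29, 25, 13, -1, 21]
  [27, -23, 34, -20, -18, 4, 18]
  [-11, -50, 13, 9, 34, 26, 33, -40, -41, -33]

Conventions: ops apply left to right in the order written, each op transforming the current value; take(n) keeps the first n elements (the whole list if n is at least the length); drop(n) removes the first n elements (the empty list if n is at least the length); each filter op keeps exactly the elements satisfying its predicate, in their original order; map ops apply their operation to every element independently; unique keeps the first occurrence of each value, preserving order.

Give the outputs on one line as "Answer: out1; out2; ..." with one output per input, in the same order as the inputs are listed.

[23, 35, 49]; [33, 37, 46, 48]; [-15, -12, 35, 42]; [-42, -3, 17, 21]

Execution, op by op:
  [41, 27, 15] -> [41, 27, 15] -> [49, 35, 23] -> [23, 35, 49]
  [40, 38, 29, 25, 13, -1, 21] -> [40, 38, 29, 25] -> [48, 46, 37, 33] -> [33, 37, 46, 48]
  [27, -23, 34, -20, -18, 4, 18] -> [27, -23, 34, -20] -> [35, -15, 42, -12] -> [-15, -12, 35, 42]
  [-11, -50, 13, 9, 34, 26, 33, -40, -41, -33] -> [-11, -50, 13, 9] -> [-3, -42, 21, 17] -> [-42, -3, 17, 21]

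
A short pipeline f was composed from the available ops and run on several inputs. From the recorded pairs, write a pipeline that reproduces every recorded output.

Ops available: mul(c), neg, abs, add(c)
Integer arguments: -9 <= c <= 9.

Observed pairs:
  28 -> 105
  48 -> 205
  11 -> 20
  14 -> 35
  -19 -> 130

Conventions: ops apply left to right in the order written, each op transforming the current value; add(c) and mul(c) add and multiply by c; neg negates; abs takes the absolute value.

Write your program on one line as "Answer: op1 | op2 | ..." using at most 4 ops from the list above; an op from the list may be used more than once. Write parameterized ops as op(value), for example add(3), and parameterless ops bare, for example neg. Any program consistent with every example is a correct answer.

add(-7) | mul(-5) | abs

Check, running the answer program on each example:
  28 -> 21 -> -105 -> 105
  48 -> 41 -> -205 -> 205
  11 -> 4 -> -20 -> 20
  14 -> 7 -> -35 -> 35
  -19 -> -26 -> 130 -> 130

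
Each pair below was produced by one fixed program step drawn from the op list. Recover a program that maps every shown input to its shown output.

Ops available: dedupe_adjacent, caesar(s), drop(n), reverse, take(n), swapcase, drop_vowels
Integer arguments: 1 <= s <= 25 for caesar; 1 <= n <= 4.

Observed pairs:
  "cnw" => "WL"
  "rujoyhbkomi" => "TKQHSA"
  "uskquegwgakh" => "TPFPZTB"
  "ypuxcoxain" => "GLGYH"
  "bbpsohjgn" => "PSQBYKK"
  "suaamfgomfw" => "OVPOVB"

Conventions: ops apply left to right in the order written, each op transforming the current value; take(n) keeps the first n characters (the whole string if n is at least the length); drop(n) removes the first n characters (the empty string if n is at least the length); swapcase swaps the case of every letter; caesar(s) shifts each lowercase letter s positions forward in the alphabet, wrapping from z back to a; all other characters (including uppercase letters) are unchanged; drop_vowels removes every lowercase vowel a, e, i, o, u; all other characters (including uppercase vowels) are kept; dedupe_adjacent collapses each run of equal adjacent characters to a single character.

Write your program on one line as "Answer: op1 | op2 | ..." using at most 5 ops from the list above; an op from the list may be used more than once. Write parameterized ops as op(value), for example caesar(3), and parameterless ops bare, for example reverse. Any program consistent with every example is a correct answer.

reverse | drop_vowels | caesar(9) | swapcase | drop(1)

Check, running the answer program on each example:
  "cnw" -> "wnc" -> "wnc" -> "fwl" -> "FWL" -> "WL"
  "rujoyhbkomi" -> "imokbhyojur" -> "mkbhyjr" -> "vtkqhsa" -> "VTKQHSA" -> "TKQHSA"
  "uskquegwgakh" -> "hkagwgeuqksu" -> "hkgwgqks" -> "qtpfpztb" -> "QTPFPZTB" -> "TPFPZTB"
  "ypuxcoxain" -> "niaxocxupy" -> "nxcxpy" -> "wglgyh" -> "WGLGYH" -> "GLGYH"
  "bbpsohjgn" -> "ngjhospbb" -> "ngjhspbb" -> "wpsqbykk" -> "WPSQBYKK" -> "PSQBYKK"
  "suaamfgomfw" -> "wfmogfmaaus" -> "wfmgfms" -> "fovpovb" -> "FOVPOVB" -> "OVPOVB"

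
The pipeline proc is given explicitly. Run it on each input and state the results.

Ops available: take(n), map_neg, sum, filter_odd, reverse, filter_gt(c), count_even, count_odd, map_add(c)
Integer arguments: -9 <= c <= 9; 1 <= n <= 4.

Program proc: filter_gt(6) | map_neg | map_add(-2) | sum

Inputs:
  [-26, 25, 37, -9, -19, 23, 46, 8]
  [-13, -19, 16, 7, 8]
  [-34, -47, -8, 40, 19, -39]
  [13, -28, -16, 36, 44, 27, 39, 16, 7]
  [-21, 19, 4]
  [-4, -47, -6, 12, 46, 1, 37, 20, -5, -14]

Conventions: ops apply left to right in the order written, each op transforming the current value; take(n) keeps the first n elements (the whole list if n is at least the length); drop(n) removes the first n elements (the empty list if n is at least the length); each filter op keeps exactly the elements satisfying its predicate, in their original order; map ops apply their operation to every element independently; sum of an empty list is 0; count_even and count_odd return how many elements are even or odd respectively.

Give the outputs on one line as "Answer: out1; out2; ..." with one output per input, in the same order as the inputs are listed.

-149; -37; -63; -196; -21; -123

Execution, op by op:
  [-26, 25, 37, -9, -19, 23, 46, 8] -> [25, 37, 23, 46, 8] -> [-25, -37, -23, -46, -8] -> [-27, -39, -25, -48, -10] -> -149
  [-13, -19, 16, 7, 8] -> [16, 7, 8] -> [-16, -7, -8] -> [-18, -9, -10] -> -37
  [-34, -47, -8, 40, 19, -39] -> [40, 19] -> [-40, -19] -> [-42, -21] -> -63
  [13, -28, -16, 36, 44, 27, 39, 16, 7] -> [13, 36, 44, 27, 39, 16, 7] -> [-13, -36, -44, -27, -39, -16, -7] -> [-15, -38, -46, -29, -41, -18, -9] -> -196
  [-21, 19, 4] -> [19] -> [-19] -> [-21] -> -21
  [-4, -47, -6, 12, 46, 1, 37, 20, -5, -14] -> [12, 46, 37, 20] -> [-12, -46, -37, -20] -> [-14, -48, -39, -22] -> -123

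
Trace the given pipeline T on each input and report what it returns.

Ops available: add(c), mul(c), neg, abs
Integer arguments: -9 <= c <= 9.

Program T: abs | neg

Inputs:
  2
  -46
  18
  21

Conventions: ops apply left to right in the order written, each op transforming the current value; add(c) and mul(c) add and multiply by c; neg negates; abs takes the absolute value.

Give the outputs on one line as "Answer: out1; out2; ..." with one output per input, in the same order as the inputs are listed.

Execution, op by op:
  2 -> 2 -> -2
  -46 -> 46 -> -46
  18 -> 18 -> -18
  21 -> 21 -> -21

-2; -46; -18; -21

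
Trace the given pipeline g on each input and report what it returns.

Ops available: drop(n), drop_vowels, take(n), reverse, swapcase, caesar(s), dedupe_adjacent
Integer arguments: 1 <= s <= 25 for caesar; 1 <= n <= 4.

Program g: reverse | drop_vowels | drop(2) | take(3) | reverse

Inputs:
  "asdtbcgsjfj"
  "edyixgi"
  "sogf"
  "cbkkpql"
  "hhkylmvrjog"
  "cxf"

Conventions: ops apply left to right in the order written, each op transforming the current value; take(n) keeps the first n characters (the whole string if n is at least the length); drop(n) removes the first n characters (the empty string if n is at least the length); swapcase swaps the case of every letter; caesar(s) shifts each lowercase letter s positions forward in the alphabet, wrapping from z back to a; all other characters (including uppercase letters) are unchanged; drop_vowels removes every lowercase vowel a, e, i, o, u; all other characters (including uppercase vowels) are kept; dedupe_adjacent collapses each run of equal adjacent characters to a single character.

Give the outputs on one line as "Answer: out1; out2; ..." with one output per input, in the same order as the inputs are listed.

"gsj"; "dy"; "s"; "kkp"; "mvr"; "c"

Execution, op by op:
  "asdtbcgsjfj" -> "jfjsgcbtdsa" -> "jfjsgcbtds" -> "jsgcbtds" -> "jsg" -> "gsj"
  "edyixgi" -> "igxiyde" -> "gxyd" -> "yd" -> "yd" -> "dy"
  "sogf" -> "fgos" -> "fgs" -> "s" -> "s" -> "s"
  "cbkkpql" -> "lqpkkbc" -> "lqpkkbc" -> "pkkbc" -> "pkk" -> "kkp"
  "hhkylmvrjog" -> "gojrvmlykhh" -> "gjrvmlykhh" -> "rvmlykhh" -> "rvm" -> "mvr"
  "cxf" -> "fxc" -> "fxc" -> "c" -> "c" -> "c"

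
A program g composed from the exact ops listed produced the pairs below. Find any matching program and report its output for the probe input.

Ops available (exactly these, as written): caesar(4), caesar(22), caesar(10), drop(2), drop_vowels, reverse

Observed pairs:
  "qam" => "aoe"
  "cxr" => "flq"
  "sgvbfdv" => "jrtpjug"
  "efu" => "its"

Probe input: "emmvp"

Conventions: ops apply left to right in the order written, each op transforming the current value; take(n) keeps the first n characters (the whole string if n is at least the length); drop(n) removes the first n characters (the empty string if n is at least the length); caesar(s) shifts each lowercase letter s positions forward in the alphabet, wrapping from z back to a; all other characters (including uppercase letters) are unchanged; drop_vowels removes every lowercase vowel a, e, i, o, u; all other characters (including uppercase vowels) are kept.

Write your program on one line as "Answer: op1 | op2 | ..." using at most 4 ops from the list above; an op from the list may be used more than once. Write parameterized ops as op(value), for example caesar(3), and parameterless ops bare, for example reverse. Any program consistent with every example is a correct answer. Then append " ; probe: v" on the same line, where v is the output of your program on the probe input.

reverse | caesar(10) | caesar(4) ; probe: "djaas"

Check, running the answer program on each example:
  "qam" -> "maq" -> "wka" -> "aoe"
  "cxr" -> "rxc" -> "bhm" -> "flq"
  "sgvbfdv" -> "vdfbvgs" -> "fnplfqc" -> "jrtpjug"
  "efu" -> "ufe" -> "epo" -> "its"
  probe: "emmvp" -> "pvmme" -> "zfwwo" -> "djaas"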